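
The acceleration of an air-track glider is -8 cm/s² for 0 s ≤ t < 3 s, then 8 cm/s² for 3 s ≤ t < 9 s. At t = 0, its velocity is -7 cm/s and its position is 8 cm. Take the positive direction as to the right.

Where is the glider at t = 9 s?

On each constant-a segment, Δv = aΔt and Δx = v₀Δt + ½aΔt²; chain segment to segment.
0–3 s: v starts -7 cm/s; Δx = -7·3 + ½·-8·3² = -57 cm; v ends -31 cm/s.
3–9 s: v starts -31 cm/s; Δx = -31·6 + ½·8·6² = -42 cm; v ends 17 cm/s.
x(9) = 8 + Σ Δx = -91 cm.

-91 cm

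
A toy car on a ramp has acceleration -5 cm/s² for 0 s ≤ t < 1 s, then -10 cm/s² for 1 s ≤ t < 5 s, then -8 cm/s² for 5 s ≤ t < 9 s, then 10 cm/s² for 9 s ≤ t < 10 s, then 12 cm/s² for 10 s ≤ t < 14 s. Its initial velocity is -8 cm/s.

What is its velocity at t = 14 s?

-27 cm/s

Δv equals the area under the a-t graph; then v = v₀ + Δv.
0–1 s: -5 × 1 = -5 cm/s
1–5 s: -10 × 4 = -40 cm/s
5–9 s: -8 × 4 = -32 cm/s
9–10 s: 10 × 1 = 10 cm/s
10–14 s: 12 × 4 = 48 cm/s
Δv = -19 cm/s, so v(14) = -8 + (-19) = -27 cm/s.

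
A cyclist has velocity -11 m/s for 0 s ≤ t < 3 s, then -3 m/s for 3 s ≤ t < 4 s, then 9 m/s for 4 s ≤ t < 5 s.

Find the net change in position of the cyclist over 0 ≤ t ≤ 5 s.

Net displacement equals the area under the velocity-time graph (areas below the axis count negative).
0–3 s: -11 × 3 = -33 m
3–4 s: -3 × 1 = -3 m
4–5 s: 9 × 1 = 9 m
Net displacement = -27 m

-27 m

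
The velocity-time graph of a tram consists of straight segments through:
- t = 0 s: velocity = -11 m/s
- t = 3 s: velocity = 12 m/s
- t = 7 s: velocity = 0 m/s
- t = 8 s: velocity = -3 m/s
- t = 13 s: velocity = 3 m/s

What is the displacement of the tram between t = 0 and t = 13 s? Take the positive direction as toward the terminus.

24 m

Displacement is the signed area under the v-t curve.
0–3 s: ½(-11 + 12)(3) = 1.5 m
3–7 s: ½(12 + 0)(4) = 24 m
7–8 s: ½(0 + -3)(1) = -1.5 m
8–13 s: ½(-3 + 3)(5) = 0 m
Net displacement = 24 m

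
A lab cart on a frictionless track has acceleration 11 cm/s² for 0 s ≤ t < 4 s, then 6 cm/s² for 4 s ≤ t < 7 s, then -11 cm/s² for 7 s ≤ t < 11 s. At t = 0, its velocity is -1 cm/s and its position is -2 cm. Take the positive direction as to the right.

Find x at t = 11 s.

On each constant-a segment, Δv = aΔt and Δx = v₀Δt + ½aΔt²; chain segment to segment.
0–4 s: v starts -1 cm/s; Δx = -1·4 + ½·11·4² = 84 cm; v ends 43 cm/s.
4–7 s: v starts 43 cm/s; Δx = 43·3 + ½·6·3² = 156 cm; v ends 61 cm/s.
7–11 s: v starts 61 cm/s; Δx = 61·4 + ½·-11·4² = 156 cm; v ends 17 cm/s.
x(11) = -2 + Σ Δx = 394 cm.

394 cm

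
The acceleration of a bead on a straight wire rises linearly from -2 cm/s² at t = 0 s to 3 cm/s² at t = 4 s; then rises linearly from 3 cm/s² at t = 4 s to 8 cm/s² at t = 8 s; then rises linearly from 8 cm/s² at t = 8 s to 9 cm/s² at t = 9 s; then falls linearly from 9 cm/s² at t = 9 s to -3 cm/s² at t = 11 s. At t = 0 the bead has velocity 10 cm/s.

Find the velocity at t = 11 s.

Δv equals the area under the a-t graph; then v = v₀ + Δv.
0–4 s: ½(-2 + 3)(4) = 2 cm/s
4–8 s: ½(3 + 8)(4) = 22 cm/s
8–9 s: ½(8 + 9)(1) = 8.5 cm/s
9–11 s: ½(9 + -3)(2) = 6 cm/s
Δv = 38.5 cm/s, so v(11) = 10 + (38.5) = 48.5 cm/s.

48.5 cm/s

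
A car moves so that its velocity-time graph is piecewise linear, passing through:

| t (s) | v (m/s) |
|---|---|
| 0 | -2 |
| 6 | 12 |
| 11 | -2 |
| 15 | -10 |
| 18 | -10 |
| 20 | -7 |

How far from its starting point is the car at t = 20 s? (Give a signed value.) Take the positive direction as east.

Net displacement equals the area under the velocity-time graph (areas below the axis count negative).
0–6 s: ½(-2 + 12)(6) = 30 m
6–11 s: ½(12 + -2)(5) = 25 m
11–15 s: ½(-2 + -10)(4) = -24 m
15–18 s: -10 × 3 = -30 m
18–20 s: ½(-10 + -7)(2) = -17 m
Net displacement = -16 m

-16 m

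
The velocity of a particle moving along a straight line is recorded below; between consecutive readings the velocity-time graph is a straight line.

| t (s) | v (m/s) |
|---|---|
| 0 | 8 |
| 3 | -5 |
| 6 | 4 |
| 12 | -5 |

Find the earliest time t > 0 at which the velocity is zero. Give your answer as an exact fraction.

t = 24/13 s

v changes sign on 0–3 s (from 8 to -5); the graph is linear there, so v = 0 at t = 0 + (-8)·(3 − 0)/(-5 − 8) = 24/13 s.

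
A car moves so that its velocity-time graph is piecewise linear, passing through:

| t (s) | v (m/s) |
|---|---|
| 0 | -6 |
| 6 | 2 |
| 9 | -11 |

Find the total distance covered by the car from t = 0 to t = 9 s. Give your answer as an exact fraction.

Total distance travelled is ∫|v| dt — sum the magnitudes of each area piece.
0–6 s: v = 0 at t = 4.5 s; triangle areas 13.5 + 1.5 = 15 m
6–9 s: v = 0 at t = 84/13 s; triangle areas 6/13 + 363/26 = 375/26 m
Total distance = 765/26 m

765/26 m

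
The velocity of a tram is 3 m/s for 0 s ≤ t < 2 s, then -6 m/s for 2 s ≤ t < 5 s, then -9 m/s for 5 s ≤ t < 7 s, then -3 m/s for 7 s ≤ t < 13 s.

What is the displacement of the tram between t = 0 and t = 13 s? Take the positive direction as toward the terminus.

Net displacement equals the area under the velocity-time graph (areas below the axis count negative).
0–2 s: 3 × 2 = 6 m
2–5 s: -6 × 3 = -18 m
5–7 s: -9 × 2 = -18 m
7–13 s: -3 × 6 = -18 m
Net displacement = -48 m

-48 m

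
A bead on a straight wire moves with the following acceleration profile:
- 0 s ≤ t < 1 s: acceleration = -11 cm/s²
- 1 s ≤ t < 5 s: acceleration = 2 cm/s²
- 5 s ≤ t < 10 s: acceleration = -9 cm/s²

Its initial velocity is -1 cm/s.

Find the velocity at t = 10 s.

Δv equals the area under the a-t graph; then v = v₀ + Δv.
0–1 s: -11 × 1 = -11 cm/s
1–5 s: 2 × 4 = 8 cm/s
5–10 s: -9 × 5 = -45 cm/s
Δv = -48 cm/s, so v(10) = -1 + (-48) = -49 cm/s.

-49 cm/s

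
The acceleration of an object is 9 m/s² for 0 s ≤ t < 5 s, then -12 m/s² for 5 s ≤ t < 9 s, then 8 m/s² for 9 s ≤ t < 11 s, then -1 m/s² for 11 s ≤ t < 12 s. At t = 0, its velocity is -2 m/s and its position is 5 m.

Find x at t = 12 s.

200 m

On each constant-a segment, Δv = aΔt and Δx = v₀Δt + ½aΔt²; chain segment to segment.
0–5 s: v starts -2 m/s; Δx = -2·5 + ½·9·5² = 102.5 m; v ends 43 m/s.
5–9 s: v starts 43 m/s; Δx = 43·4 + ½·-12·4² = 76 m; v ends -5 m/s.
9–11 s: v starts -5 m/s; Δx = -5·2 + ½·8·2² = 6 m; v ends 11 m/s.
11–12 s: v starts 11 m/s; Δx = 11·1 + ½·-1·1² = 10.5 m; v ends 10 m/s.
x(12) = 5 + Σ Δx = 200 m.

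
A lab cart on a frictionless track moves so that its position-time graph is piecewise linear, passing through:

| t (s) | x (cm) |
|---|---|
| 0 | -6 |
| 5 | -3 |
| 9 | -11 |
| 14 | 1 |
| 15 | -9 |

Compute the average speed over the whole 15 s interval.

2.2 cm/s

Average speed = (total path length)/(elapsed time); on a piecewise-linear x-t graph the path length is Σ|Δx|.
0–5 s: |Δx| = |-3 − -6| = 3 cm
5–9 s: |Δx| = |-11 − -3| = 8 cm
9–14 s: |Δx| = |1 − -11| = 12 cm
14–15 s: |Δx| = |-9 − 1| = 10 cm
Total path = 33 cm; average speed = 33/15 = 2.2 cm/s.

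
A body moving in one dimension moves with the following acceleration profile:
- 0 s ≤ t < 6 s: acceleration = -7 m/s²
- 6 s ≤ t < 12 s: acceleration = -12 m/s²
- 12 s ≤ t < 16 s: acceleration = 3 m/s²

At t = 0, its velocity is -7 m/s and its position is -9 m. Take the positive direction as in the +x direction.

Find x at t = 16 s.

-1147 m

On each constant-a segment, Δv = aΔt and Δx = v₀Δt + ½aΔt²; chain segment to segment.
0–6 s: v starts -7 m/s; Δx = -7·6 + ½·-7·6² = -168 m; v ends -49 m/s.
6–12 s: v starts -49 m/s; Δx = -49·6 + ½·-12·6² = -510 m; v ends -121 m/s.
12–16 s: v starts -121 m/s; Δx = -121·4 + ½·3·4² = -460 m; v ends -109 m/s.
x(16) = -9 + Σ Δx = -1147 m.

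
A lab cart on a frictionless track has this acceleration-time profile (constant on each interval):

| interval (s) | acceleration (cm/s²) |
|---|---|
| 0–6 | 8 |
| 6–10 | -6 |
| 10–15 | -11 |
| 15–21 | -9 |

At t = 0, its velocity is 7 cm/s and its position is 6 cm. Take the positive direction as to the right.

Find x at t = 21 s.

75.5 cm

On each constant-a segment, Δv = aΔt and Δx = v₀Δt + ½aΔt²; chain segment to segment.
0–6 s: v starts 7 cm/s; Δx = 7·6 + ½·8·6² = 186 cm; v ends 55 cm/s.
6–10 s: v starts 55 cm/s; Δx = 55·4 + ½·-6·4² = 172 cm; v ends 31 cm/s.
10–15 s: v starts 31 cm/s; Δx = 31·5 + ½·-11·5² = 17.5 cm; v ends -24 cm/s.
15–21 s: v starts -24 cm/s; Δx = -24·6 + ½·-9·6² = -306 cm; v ends -78 cm/s.
x(21) = 6 + Σ Δx = 75.5 cm.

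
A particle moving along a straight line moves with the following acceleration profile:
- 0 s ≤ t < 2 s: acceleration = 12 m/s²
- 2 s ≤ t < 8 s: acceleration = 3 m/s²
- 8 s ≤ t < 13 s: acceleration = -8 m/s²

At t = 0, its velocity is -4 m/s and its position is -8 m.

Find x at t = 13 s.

On each constant-a segment, Δv = aΔt and Δx = v₀Δt + ½aΔt²; chain segment to segment.
0–2 s: v starts -4 m/s; Δx = -4·2 + ½·12·2² = 16 m; v ends 20 m/s.
2–8 s: v starts 20 m/s; Δx = 20·6 + ½·3·6² = 174 m; v ends 38 m/s.
8–13 s: v starts 38 m/s; Δx = 38·5 + ½·-8·5² = 90 m; v ends -2 m/s.
x(13) = -8 + Σ Δx = 272 m.

272 m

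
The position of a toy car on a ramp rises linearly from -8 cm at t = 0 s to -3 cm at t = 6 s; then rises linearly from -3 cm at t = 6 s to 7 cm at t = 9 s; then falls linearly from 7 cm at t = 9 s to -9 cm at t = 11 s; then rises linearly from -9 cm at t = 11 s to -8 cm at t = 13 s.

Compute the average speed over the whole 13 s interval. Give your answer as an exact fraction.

32/13 cm/s

Average speed = (total path length)/(elapsed time); on a piecewise-linear x-t graph the path length is Σ|Δx|.
0–6 s: |Δx| = |-3 − -8| = 5 cm
6–9 s: |Δx| = |7 − -3| = 10 cm
9–11 s: |Δx| = |-9 − 7| = 16 cm
11–13 s: |Δx| = |-8 − -9| = 1 cm
Total path = 32 cm; average speed = 32/13 = 32/13 cm/s.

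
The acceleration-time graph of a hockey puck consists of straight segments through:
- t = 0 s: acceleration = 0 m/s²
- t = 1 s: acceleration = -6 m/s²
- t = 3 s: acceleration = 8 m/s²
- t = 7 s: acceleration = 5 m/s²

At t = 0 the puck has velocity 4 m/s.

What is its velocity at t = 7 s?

Δv equals the area under the a-t graph; then v = v₀ + Δv.
0–1 s: ½(0 + -6)(1) = -3 m/s
1–3 s: ½(-6 + 8)(2) = 2 m/s
3–7 s: ½(8 + 5)(4) = 26 m/s
Δv = 25 m/s, so v(7) = 4 + (25) = 29 m/s.

29 m/s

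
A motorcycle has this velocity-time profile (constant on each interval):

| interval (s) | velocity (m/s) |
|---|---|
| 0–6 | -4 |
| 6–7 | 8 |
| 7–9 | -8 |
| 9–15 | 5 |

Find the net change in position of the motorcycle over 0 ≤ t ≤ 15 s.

Displacement is the signed area under the v-t curve.
0–6 s: -4 × 6 = -24 m
6–7 s: 8 × 1 = 8 m
7–9 s: -8 × 2 = -16 m
9–15 s: 5 × 6 = 30 m
Net displacement = -2 m

-2 m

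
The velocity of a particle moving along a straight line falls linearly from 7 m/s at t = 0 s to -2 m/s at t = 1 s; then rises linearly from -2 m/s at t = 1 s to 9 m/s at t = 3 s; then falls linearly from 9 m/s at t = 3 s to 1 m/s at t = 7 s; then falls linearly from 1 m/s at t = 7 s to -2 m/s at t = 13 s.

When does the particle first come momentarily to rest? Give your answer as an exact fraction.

t = 7/9 s

v changes sign on 0–1 s (from 7 to -2); the graph is linear there, so v = 0 at t = 0 + (-7)·(1 − 0)/(-2 − 7) = 7/9 s.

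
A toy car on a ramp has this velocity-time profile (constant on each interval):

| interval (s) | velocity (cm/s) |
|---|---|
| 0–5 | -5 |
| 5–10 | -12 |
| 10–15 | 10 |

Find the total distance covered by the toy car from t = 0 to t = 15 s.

135 cm

Total distance travelled is ∫|v| dt — sum the magnitudes of each area piece.
0–5 s: |-5| × 5 = 25 cm
5–10 s: |-12| × 5 = 60 cm
10–15 s: |10| × 5 = 50 cm
Total distance = 135 cm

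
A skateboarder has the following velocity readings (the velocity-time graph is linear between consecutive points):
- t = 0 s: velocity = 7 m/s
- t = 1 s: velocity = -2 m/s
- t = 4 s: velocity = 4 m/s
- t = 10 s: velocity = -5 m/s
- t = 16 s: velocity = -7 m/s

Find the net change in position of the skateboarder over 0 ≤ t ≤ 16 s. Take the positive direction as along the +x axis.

-33.5 m

Displacement is the signed area under the v-t curve.
0–1 s: ½(7 + -2)(1) = 2.5 m
1–4 s: ½(-2 + 4)(3) = 3 m
4–10 s: ½(4 + -5)(6) = -3 m
10–16 s: ½(-5 + -7)(6) = -36 m
Net displacement = -33.5 m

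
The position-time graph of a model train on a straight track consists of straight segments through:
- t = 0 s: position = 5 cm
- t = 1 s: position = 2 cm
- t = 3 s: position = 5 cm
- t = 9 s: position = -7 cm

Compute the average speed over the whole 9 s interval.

Average speed = (total path length)/(elapsed time); on a piecewise-linear x-t graph the path length is Σ|Δx|.
0–1 s: |Δx| = |2 − 5| = 3 cm
1–3 s: |Δx| = |5 − 2| = 3 cm
3–9 s: |Δx| = |-7 − 5| = 12 cm
Total path = 18 cm; average speed = 18/9 = 2 cm/s.

2 cm/s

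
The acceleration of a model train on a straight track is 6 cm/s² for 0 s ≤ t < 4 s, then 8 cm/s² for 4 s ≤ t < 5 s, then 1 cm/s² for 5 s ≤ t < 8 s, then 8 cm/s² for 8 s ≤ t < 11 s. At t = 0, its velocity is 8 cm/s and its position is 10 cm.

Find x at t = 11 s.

On each constant-a segment, Δv = aΔt and Δx = v₀Δt + ½aΔt²; chain segment to segment.
0–4 s: v starts 8 cm/s; Δx = 8·4 + ½·6·4² = 80 cm; v ends 32 cm/s.
4–5 s: v starts 32 cm/s; Δx = 32·1 + ½·8·1² = 36 cm; v ends 40 cm/s.
5–8 s: v starts 40 cm/s; Δx = 40·3 + ½·1·3² = 124.5 cm; v ends 43 cm/s.
8–11 s: v starts 43 cm/s; Δx = 43·3 + ½·8·3² = 165 cm; v ends 67 cm/s.
x(11) = 10 + Σ Δx = 415.5 cm.

415.5 cm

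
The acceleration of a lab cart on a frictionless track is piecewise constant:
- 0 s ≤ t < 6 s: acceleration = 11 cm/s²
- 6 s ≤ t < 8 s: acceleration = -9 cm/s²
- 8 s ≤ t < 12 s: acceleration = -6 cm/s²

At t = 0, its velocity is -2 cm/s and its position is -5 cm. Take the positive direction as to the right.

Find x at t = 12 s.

427 cm

On each constant-a segment, Δv = aΔt and Δx = v₀Δt + ½aΔt²; chain segment to segment.
0–6 s: v starts -2 cm/s; Δx = -2·6 + ½·11·6² = 186 cm; v ends 64 cm/s.
6–8 s: v starts 64 cm/s; Δx = 64·2 + ½·-9·2² = 110 cm; v ends 46 cm/s.
8–12 s: v starts 46 cm/s; Δx = 46·4 + ½·-6·4² = 136 cm; v ends 22 cm/s.
x(12) = -5 + Σ Δx = 427 cm.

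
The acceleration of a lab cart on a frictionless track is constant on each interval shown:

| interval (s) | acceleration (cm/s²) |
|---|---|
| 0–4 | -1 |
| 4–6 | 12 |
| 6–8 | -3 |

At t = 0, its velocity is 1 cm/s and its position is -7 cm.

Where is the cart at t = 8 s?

On each constant-a segment, Δv = aΔt and Δx = v₀Δt + ½aΔt²; chain segment to segment.
0–4 s: v starts 1 cm/s; Δx = 1·4 + ½·-1·4² = -4 cm; v ends -3 cm/s.
4–6 s: v starts -3 cm/s; Δx = -3·2 + ½·12·2² = 18 cm; v ends 21 cm/s.
6–8 s: v starts 21 cm/s; Δx = 21·2 + ½·-3·2² = 36 cm; v ends 15 cm/s.
x(8) = -7 + Σ Δx = 43 cm.

43 cm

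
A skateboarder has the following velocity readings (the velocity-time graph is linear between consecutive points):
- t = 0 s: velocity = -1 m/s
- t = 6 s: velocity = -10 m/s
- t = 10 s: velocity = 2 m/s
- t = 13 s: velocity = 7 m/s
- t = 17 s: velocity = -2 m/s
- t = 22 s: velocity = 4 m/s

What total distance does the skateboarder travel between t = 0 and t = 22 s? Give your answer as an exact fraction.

1511/18 m

Distance (not displacement) is the total path length: add the absolute areas under v-t.
0–6 s: |½(-1 + -10)(6)| = 33 m
6–10 s: v = 0 at t = 28/3 s; triangle areas 50/3 + 2/3 = 52/3 m
10–13 s: |½(2 + 7)(3)| = 13.5 m
13–17 s: v = 0 at t = 145/9 s; triangle areas 98/9 + 8/9 = 106/9 m
17–22 s: v = 0 at t = 56/3 s; triangle areas 5/3 + 20/3 = 25/3 m
Total distance = 1511/18 m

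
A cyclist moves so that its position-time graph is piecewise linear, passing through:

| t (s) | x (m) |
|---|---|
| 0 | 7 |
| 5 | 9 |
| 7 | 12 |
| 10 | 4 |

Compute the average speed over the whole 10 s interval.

Average speed = (total path length)/(elapsed time); on a piecewise-linear x-t graph the path length is Σ|Δx|.
0–5 s: |Δx| = |9 − 7| = 2 m
5–7 s: |Δx| = |12 − 9| = 3 m
7–10 s: |Δx| = |4 − 12| = 8 m
Total path = 13 m; average speed = 13/10 = 1.3 m/s.

1.3 m/s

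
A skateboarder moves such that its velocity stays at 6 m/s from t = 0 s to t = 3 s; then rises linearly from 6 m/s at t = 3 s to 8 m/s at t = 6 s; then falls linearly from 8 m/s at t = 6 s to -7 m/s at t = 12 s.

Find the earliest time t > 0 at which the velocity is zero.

v changes sign on 6–12 s (from 8 to -7); the graph is linear there, so v = 0 at t = 6 + (-8)·(12 − 6)/(-7 − 8) = 9.2 s.

t = 9.2 s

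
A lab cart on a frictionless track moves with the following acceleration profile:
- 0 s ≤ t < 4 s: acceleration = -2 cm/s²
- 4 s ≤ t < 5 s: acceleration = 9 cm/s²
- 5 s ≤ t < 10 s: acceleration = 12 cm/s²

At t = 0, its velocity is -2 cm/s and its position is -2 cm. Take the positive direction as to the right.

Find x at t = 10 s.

113.5 cm

On each constant-a segment, Δv = aΔt and Δx = v₀Δt + ½aΔt²; chain segment to segment.
0–4 s: v starts -2 cm/s; Δx = -2·4 + ½·-2·4² = -24 cm; v ends -10 cm/s.
4–5 s: v starts -10 cm/s; Δx = -10·1 + ½·9·1² = -5.5 cm; v ends -1 cm/s.
5–10 s: v starts -1 cm/s; Δx = -1·5 + ½·12·5² = 145 cm; v ends 59 cm/s.
x(10) = -2 + Σ Δx = 113.5 cm.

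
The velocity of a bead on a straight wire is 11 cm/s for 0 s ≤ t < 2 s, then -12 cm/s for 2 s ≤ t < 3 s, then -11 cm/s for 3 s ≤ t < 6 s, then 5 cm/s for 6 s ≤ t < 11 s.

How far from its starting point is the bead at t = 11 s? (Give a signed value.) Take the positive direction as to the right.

2 cm

Displacement is the signed area under the v-t curve.
0–2 s: 11 × 2 = 22 cm
2–3 s: -12 × 1 = -12 cm
3–6 s: -11 × 3 = -33 cm
6–11 s: 5 × 5 = 25 cm
Net displacement = 2 cm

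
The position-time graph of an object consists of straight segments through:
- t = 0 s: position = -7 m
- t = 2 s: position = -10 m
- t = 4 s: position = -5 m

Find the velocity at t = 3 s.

2.5 m/s

Velocity is the slope of the x-t graph on 2–4 s: (-5 − -10)/(4 − 2) = 2.5 m/s.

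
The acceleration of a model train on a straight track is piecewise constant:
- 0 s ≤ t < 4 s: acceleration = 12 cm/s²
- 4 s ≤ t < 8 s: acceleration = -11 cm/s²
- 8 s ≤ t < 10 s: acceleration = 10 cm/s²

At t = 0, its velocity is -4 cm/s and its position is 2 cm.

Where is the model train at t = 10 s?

190 cm

On each constant-a segment, Δv = aΔt and Δx = v₀Δt + ½aΔt²; chain segment to segment.
0–4 s: v starts -4 cm/s; Δx = -4·4 + ½·12·4² = 80 cm; v ends 44 cm/s.
4–8 s: v starts 44 cm/s; Δx = 44·4 + ½·-11·4² = 88 cm; v ends 0 cm/s.
8–10 s: v starts 0 cm/s; Δx = 0·2 + ½·10·2² = 20 cm; v ends 20 cm/s.
x(10) = 2 + Σ Δx = 190 cm.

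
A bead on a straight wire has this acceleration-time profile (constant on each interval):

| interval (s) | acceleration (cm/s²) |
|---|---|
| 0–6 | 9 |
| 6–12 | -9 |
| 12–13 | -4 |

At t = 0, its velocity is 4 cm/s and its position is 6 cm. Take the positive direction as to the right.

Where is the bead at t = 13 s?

On each constant-a segment, Δv = aΔt and Δx = v₀Δt + ½aΔt²; chain segment to segment.
0–6 s: v starts 4 cm/s; Δx = 4·6 + ½·9·6² = 186 cm; v ends 58 cm/s.
6–12 s: v starts 58 cm/s; Δx = 58·6 + ½·-9·6² = 186 cm; v ends 4 cm/s.
12–13 s: v starts 4 cm/s; Δx = 4·1 + ½·-4·1² = 2 cm; v ends 0 cm/s.
x(13) = 6 + Σ Δx = 380 cm.

380 cm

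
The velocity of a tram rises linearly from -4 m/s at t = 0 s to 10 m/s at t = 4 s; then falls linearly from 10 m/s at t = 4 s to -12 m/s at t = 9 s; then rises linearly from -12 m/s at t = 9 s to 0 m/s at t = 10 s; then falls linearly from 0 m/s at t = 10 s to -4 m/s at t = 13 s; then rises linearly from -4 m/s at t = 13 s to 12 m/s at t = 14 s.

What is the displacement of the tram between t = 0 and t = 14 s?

Net displacement equals the area under the velocity-time graph (areas below the axis count negative).
0–4 s: ½(-4 + 10)(4) = 12 m
4–9 s: ½(10 + -12)(5) = -5 m
9–10 s: ½(-12 + 0)(1) = -6 m
10–13 s: ½(0 + -4)(3) = -6 m
13–14 s: ½(-4 + 12)(1) = 4 m
Net displacement = -1 m

-1 m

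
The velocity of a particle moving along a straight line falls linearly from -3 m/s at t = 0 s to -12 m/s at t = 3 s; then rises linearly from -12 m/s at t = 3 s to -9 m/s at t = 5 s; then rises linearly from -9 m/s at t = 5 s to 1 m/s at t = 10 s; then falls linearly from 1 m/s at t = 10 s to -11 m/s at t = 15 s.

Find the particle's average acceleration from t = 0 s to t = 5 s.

Average acceleration = Δv/Δt = (-9 − -3)/(5 − 0) = -1.2 m/s².

-1.2 m/s²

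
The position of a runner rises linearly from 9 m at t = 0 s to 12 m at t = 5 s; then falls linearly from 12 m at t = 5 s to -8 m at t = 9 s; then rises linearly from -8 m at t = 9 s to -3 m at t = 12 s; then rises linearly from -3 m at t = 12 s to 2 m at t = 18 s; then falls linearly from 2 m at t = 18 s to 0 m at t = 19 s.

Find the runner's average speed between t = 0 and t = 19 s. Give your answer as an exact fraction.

Average speed = (total path length)/(elapsed time); on a piecewise-linear x-t graph the path length is Σ|Δx|.
0–5 s: |Δx| = |12 − 9| = 3 m
5–9 s: |Δx| = |-8 − 12| = 20 m
9–12 s: |Δx| = |-3 − -8| = 5 m
12–18 s: |Δx| = |2 − -3| = 5 m
18–19 s: |Δx| = |0 − 2| = 2 m
Total path = 35 m; average speed = 35/19 = 35/19 m/s.

35/19 m/s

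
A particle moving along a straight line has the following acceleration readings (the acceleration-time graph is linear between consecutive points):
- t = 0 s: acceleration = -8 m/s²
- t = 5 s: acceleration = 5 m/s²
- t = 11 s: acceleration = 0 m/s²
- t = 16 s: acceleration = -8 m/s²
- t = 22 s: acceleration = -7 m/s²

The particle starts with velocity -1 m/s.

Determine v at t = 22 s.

Δv equals the area under the a-t graph; then v = v₀ + Δv.
0–5 s: ½(-8 + 5)(5) = -7.5 m/s
5–11 s: ½(5 + 0)(6) = 15 m/s
11–16 s: ½(0 + -8)(5) = -20 m/s
16–22 s: ½(-8 + -7)(6) = -45 m/s
Δv = -57.5 m/s, so v(22) = -1 + (-57.5) = -58.5 m/s.

-58.5 m/s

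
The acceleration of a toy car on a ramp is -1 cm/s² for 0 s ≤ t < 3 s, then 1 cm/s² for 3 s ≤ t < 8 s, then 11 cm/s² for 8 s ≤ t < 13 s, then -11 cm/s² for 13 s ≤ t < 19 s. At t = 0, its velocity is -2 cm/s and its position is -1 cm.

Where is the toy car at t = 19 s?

On each constant-a segment, Δv = aΔt and Δx = v₀Δt + ½aΔt²; chain segment to segment.
0–3 s: v starts -2 cm/s; Δx = -2·3 + ½·-1·3² = -10.5 cm; v ends -5 cm/s.
3–8 s: v starts -5 cm/s; Δx = -5·5 + ½·1·5² = -12.5 cm; v ends 0 cm/s.
8–13 s: v starts 0 cm/s; Δx = 0·5 + ½·11·5² = 137.5 cm; v ends 55 cm/s.
13–19 s: v starts 55 cm/s; Δx = 55·6 + ½·-11·6² = 132 cm; v ends -11 cm/s.
x(19) = -1 + Σ Δx = 245.5 cm.

245.5 cm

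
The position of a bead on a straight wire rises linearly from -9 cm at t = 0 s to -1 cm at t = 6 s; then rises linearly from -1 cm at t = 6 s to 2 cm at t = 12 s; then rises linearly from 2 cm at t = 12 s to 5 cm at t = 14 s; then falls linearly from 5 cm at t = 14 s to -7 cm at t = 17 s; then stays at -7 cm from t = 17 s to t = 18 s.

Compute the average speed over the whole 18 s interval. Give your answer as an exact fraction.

13/9 cm/s

Average speed = (total path length)/(elapsed time); on a piecewise-linear x-t graph the path length is Σ|Δx|.
0–6 s: |Δx| = |-1 − -9| = 8 cm
6–12 s: |Δx| = |2 − -1| = 3 cm
12–14 s: |Δx| = |5 − 2| = 3 cm
14–17 s: |Δx| = |-7 − 5| = 12 cm
17–18 s: |Δx| = |-7 − -7| = 0 cm
Total path = 26 cm; average speed = 26/18 = 13/9 cm/s.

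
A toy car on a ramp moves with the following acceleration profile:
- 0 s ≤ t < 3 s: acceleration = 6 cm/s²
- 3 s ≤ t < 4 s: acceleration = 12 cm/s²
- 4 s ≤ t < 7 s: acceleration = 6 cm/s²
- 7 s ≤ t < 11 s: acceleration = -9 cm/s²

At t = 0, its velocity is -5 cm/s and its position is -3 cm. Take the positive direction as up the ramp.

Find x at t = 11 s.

230 cm

On each constant-a segment, Δv = aΔt and Δx = v₀Δt + ½aΔt²; chain segment to segment.
0–3 s: v starts -5 cm/s; Δx = -5·3 + ½·6·3² = 12 cm; v ends 13 cm/s.
3–4 s: v starts 13 cm/s; Δx = 13·1 + ½·12·1² = 19 cm; v ends 25 cm/s.
4–7 s: v starts 25 cm/s; Δx = 25·3 + ½·6·3² = 102 cm; v ends 43 cm/s.
7–11 s: v starts 43 cm/s; Δx = 43·4 + ½·-9·4² = 100 cm; v ends 7 cm/s.
x(11) = -3 + Σ Δx = 230 cm.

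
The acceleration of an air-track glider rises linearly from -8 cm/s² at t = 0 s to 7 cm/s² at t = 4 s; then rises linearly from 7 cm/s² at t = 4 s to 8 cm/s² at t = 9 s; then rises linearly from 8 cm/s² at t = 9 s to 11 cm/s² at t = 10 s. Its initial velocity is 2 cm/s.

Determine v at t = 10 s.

47 cm/s

Δv equals the area under the a-t graph; then v = v₀ + Δv.
0–4 s: ½(-8 + 7)(4) = -2 cm/s
4–9 s: ½(7 + 8)(5) = 37.5 cm/s
9–10 s: ½(8 + 11)(1) = 9.5 cm/s
Δv = 45 cm/s, so v(10) = 2 + (45) = 47 cm/s.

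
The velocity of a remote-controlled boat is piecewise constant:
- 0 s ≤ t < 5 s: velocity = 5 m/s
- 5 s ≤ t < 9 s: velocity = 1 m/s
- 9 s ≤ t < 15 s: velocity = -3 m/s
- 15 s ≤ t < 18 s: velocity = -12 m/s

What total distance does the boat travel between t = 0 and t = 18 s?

83 m

Total distance travelled is ∫|v| dt — sum the magnitudes of each area piece.
0–5 s: |5| × 5 = 25 m
5–9 s: |1| × 4 = 4 m
9–15 s: |-3| × 6 = 18 m
15–18 s: |-12| × 3 = 36 m
Total distance = 83 m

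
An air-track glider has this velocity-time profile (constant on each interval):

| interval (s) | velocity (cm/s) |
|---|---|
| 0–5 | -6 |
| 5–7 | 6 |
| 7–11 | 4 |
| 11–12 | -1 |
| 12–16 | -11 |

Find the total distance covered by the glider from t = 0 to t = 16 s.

Total distance travelled is ∫|v| dt — sum the magnitudes of each area piece.
0–5 s: |-6| × 5 = 30 cm
5–7 s: |6| × 2 = 12 cm
7–11 s: |4| × 4 = 16 cm
11–12 s: |-1| × 1 = 1 cm
12–16 s: |-11| × 4 = 44 cm
Total distance = 103 cm

103 cm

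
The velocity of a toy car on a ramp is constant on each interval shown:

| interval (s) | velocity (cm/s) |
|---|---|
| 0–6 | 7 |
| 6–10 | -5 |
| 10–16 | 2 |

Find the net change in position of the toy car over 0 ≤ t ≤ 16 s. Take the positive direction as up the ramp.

34 cm

Net displacement equals the area under the velocity-time graph (areas below the axis count negative).
0–6 s: 7 × 6 = 42 cm
6–10 s: -5 × 4 = -20 cm
10–16 s: 2 × 6 = 12 cm
Net displacement = 34 cm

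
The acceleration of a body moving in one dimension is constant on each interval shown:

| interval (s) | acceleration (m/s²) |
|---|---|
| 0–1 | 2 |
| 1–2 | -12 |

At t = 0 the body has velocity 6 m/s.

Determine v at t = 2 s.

Δv equals the area under the a-t graph; then v = v₀ + Δv.
0–1 s: 2 × 1 = 2 m/s
1–2 s: -12 × 1 = -12 m/s
Δv = -10 m/s, so v(2) = 6 + (-10) = -4 m/s.

-4 m/s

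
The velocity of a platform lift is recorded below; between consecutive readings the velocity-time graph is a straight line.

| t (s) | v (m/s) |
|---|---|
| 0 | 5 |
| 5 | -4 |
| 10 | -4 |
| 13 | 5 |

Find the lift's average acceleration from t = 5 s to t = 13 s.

1.125 m/s²

Average acceleration = Δv/Δt = (5 − -4)/(13 − 5) = 1.125 m/s².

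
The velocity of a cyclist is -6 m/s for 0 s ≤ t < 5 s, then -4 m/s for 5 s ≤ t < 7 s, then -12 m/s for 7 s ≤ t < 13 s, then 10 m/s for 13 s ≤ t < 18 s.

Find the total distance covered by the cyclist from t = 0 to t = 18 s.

Distance (not displacement) is the total path length: add the absolute areas under v-t.
0–5 s: |-6| × 5 = 30 m
5–7 s: |-4| × 2 = 8 m
7–13 s: |-12| × 6 = 72 m
13–18 s: |10| × 5 = 50 m
Total distance = 160 m

160 m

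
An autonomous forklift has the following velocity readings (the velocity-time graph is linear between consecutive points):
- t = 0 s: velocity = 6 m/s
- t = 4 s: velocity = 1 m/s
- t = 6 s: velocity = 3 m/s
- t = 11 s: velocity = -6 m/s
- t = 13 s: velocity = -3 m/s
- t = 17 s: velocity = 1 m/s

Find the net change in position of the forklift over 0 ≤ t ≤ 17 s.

-2.5 m

Displacement is the signed area under the v-t curve.
0–4 s: ½(6 + 1)(4) = 14 m
4–6 s: ½(1 + 3)(2) = 4 m
6–11 s: ½(3 + -6)(5) = -7.5 m
11–13 s: ½(-6 + -3)(2) = -9 m
13–17 s: ½(-3 + 1)(4) = -4 m
Net displacement = -2.5 m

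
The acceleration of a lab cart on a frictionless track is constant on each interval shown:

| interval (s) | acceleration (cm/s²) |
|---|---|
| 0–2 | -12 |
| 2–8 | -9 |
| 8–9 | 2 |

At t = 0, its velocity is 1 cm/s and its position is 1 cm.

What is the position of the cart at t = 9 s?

On each constant-a segment, Δv = aΔt and Δx = v₀Δt + ½aΔt²; chain segment to segment.
0–2 s: v starts 1 cm/s; Δx = 1·2 + ½·-12·2² = -22 cm; v ends -23 cm/s.
2–8 s: v starts -23 cm/s; Δx = -23·6 + ½·-9·6² = -300 cm; v ends -77 cm/s.
8–9 s: v starts -77 cm/s; Δx = -77·1 + ½·2·1² = -76 cm; v ends -75 cm/s.
x(9) = 1 + Σ Δx = -397 cm.

-397 cm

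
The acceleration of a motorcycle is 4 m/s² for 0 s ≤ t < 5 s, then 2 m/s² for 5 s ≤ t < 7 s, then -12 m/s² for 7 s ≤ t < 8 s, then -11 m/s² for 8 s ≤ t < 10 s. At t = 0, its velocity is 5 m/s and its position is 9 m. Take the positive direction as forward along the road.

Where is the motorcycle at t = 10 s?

On each constant-a segment, Δv = aΔt and Δx = v₀Δt + ½aΔt²; chain segment to segment.
0–5 s: v starts 5 m/s; Δx = 5·5 + ½·4·5² = 75 m; v ends 25 m/s.
5–7 s: v starts 25 m/s; Δx = 25·2 + ½·2·2² = 54 m; v ends 29 m/s.
7–8 s: v starts 29 m/s; Δx = 29·1 + ½·-12·1² = 23 m; v ends 17 m/s.
8–10 s: v starts 17 m/s; Δx = 17·2 + ½·-11·2² = 12 m; v ends -5 m/s.
x(10) = 9 + Σ Δx = 173 m.

173 m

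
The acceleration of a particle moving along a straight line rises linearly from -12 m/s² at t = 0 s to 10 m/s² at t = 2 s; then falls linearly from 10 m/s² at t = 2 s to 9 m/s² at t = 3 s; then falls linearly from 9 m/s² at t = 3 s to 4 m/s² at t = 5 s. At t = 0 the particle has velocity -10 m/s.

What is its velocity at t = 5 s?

10.5 m/s

Δv equals the area under the a-t graph; then v = v₀ + Δv.
0–2 s: ½(-12 + 10)(2) = -2 m/s
2–3 s: ½(10 + 9)(1) = 9.5 m/s
3–5 s: ½(9 + 4)(2) = 13 m/s
Δv = 20.5 m/s, so v(5) = -10 + (20.5) = 10.5 m/s.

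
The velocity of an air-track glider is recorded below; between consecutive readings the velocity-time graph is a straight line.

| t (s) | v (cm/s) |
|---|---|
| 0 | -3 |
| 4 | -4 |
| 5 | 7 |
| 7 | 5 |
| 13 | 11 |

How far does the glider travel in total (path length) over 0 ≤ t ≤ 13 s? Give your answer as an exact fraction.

Distance (not displacement) is the total path length: add the absolute areas under v-t.
0–4 s: |½(-3 + -4)(4)| = 14 cm
4–5 s: v = 0 at t = 48/11 s; triangle areas 8/11 + 49/22 = 65/22 cm
5–7 s: |½(7 + 5)(2)| = 12 cm
7–13 s: |½(5 + 11)(6)| = 48 cm
Total distance = 1693/22 cm

1693/22 cm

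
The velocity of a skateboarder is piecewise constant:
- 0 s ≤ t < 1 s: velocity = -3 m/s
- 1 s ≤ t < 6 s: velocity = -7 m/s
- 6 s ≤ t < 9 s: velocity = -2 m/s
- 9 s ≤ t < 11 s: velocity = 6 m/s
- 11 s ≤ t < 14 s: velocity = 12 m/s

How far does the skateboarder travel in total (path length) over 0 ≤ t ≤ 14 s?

92 m

Distance (not displacement) is the total path length: add the absolute areas under v-t.
0–1 s: |-3| × 1 = 3 m
1–6 s: |-7| × 5 = 35 m
6–9 s: |-2| × 3 = 6 m
9–11 s: |6| × 2 = 12 m
11–14 s: |12| × 3 = 36 m
Total distance = 92 m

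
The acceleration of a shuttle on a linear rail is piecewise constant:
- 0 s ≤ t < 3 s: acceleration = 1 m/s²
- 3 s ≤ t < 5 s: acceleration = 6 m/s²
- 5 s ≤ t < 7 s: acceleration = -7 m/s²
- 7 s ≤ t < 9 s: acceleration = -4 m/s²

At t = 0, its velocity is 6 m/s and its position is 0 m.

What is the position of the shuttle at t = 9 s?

86.5 m

On each constant-a segment, Δv = aΔt and Δx = v₀Δt + ½aΔt²; chain segment to segment.
0–3 s: v starts 6 m/s; Δx = 6·3 + ½·1·3² = 22.5 m; v ends 9 m/s.
3–5 s: v starts 9 m/s; Δx = 9·2 + ½·6·2² = 30 m; v ends 21 m/s.
5–7 s: v starts 21 m/s; Δx = 21·2 + ½·-7·2² = 28 m; v ends 7 m/s.
7–9 s: v starts 7 m/s; Δx = 7·2 + ½·-4·2² = 6 m; v ends -1 m/s.
x(9) = 0 + Σ Δx = 86.5 m.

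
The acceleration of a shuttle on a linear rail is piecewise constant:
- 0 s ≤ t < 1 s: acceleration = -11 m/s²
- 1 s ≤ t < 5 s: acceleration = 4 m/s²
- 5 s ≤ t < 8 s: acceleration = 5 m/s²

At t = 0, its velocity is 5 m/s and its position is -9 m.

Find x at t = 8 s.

On each constant-a segment, Δv = aΔt and Δx = v₀Δt + ½aΔt²; chain segment to segment.
0–1 s: v starts 5 m/s; Δx = 5·1 + ½·-11·1² = -0.5 m; v ends -6 m/s.
1–5 s: v starts -6 m/s; Δx = -6·4 + ½·4·4² = 8 m; v ends 10 m/s.
5–8 s: v starts 10 m/s; Δx = 10·3 + ½·5·3² = 52.5 m; v ends 25 m/s.
x(8) = -9 + Σ Δx = 51 m.

51 m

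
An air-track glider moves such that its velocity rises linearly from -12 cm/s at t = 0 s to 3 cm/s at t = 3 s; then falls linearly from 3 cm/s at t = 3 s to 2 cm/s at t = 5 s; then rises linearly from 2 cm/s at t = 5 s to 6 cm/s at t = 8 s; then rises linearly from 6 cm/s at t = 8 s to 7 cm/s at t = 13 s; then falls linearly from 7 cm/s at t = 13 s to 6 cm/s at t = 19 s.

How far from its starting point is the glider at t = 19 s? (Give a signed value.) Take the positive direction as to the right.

Net displacement equals the area under the velocity-time graph (areas below the axis count negative).
0–3 s: ½(-12 + 3)(3) = -13.5 cm
3–5 s: ½(3 + 2)(2) = 5 cm
5–8 s: ½(2 + 6)(3) = 12 cm
8–13 s: ½(6 + 7)(5) = 32.5 cm
13–19 s: ½(7 + 6)(6) = 39 cm
Net displacement = 75 cm

75 cm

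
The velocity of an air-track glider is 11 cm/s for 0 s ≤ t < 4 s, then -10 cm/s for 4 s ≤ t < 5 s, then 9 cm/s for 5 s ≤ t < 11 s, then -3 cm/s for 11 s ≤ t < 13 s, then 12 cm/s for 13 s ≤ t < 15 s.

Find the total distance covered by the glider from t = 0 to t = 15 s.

Total distance travelled is ∫|v| dt — sum the magnitudes of each area piece.
0–4 s: |11| × 4 = 44 cm
4–5 s: |-10| × 1 = 10 cm
5–11 s: |9| × 6 = 54 cm
11–13 s: |-3| × 2 = 6 cm
13–15 s: |12| × 2 = 24 cm
Total distance = 138 cm

138 cm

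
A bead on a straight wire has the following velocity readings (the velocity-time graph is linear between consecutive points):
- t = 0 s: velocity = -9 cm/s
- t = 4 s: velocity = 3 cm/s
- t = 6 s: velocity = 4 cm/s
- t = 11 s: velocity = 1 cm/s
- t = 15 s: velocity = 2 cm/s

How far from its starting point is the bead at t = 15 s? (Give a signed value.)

Displacement is the signed area under the v-t curve.
0–4 s: ½(-9 + 3)(4) = -12 cm
4–6 s: ½(3 + 4)(2) = 7 cm
6–11 s: ½(4 + 1)(5) = 12.5 cm
11–15 s: ½(1 + 2)(4) = 6 cm
Net displacement = 13.5 cm

13.5 cm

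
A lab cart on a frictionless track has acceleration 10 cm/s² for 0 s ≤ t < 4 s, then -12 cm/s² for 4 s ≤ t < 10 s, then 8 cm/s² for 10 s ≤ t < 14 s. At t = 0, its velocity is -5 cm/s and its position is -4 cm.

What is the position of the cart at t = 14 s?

-34 cm

On each constant-a segment, Δv = aΔt and Δx = v₀Δt + ½aΔt²; chain segment to segment.
0–4 s: v starts -5 cm/s; Δx = -5·4 + ½·10·4² = 60 cm; v ends 35 cm/s.
4–10 s: v starts 35 cm/s; Δx = 35·6 + ½·-12·6² = -6 cm; v ends -37 cm/s.
10–14 s: v starts -37 cm/s; Δx = -37·4 + ½·8·4² = -84 cm; v ends -5 cm/s.
x(14) = -4 + Σ Δx = -34 cm.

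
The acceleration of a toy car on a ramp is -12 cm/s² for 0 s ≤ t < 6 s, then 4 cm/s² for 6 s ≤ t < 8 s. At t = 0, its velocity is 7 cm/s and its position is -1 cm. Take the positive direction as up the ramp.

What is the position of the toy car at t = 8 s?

-297 cm

On each constant-a segment, Δv = aΔt and Δx = v₀Δt + ½aΔt²; chain segment to segment.
0–6 s: v starts 7 cm/s; Δx = 7·6 + ½·-12·6² = -174 cm; v ends -65 cm/s.
6–8 s: v starts -65 cm/s; Δx = -65·2 + ½·4·2² = -122 cm; v ends -57 cm/s.
x(8) = -1 + Σ Δx = -297 cm.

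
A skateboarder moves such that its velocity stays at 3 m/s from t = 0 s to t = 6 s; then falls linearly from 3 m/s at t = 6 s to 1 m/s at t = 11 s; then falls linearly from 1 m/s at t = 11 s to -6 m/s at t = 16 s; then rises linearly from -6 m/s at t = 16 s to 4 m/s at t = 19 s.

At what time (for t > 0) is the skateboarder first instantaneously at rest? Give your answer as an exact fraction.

v changes sign on 11–16 s (from 1 to -6); the graph is linear there, so v = 0 at t = 11 + (-1)·(16 − 11)/(-6 − 1) = 82/7 s.

t = 82/7 s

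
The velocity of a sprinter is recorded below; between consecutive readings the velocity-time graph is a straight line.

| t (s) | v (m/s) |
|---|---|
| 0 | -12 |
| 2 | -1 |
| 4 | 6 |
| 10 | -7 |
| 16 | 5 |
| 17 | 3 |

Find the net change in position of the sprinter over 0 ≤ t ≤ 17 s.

Net displacement equals the area under the velocity-time graph (areas below the axis count negative).
0–2 s: ½(-12 + -1)(2) = -13 m
2–4 s: ½(-1 + 6)(2) = 5 m
4–10 s: ½(6 + -7)(6) = -3 m
10–16 s: ½(-7 + 5)(6) = -6 m
16–17 s: ½(5 + 3)(1) = 4 m
Net displacement = -13 m

-13 m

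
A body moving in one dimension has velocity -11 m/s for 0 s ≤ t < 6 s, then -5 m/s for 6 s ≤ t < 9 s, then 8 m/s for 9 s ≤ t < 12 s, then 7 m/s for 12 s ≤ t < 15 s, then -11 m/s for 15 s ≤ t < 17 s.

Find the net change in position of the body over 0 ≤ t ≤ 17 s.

-58 m

Displacement is the signed area under the v-t curve.
0–6 s: -11 × 6 = -66 m
6–9 s: -5 × 3 = -15 m
9–12 s: 8 × 3 = 24 m
12–15 s: 7 × 3 = 21 m
15–17 s: -11 × 2 = -22 m
Net displacement = -58 m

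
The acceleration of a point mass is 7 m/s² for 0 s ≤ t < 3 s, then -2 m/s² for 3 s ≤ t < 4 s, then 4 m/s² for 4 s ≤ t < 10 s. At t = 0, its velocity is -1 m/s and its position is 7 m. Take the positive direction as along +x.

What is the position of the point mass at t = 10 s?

234.5 m

On each constant-a segment, Δv = aΔt and Δx = v₀Δt + ½aΔt²; chain segment to segment.
0–3 s: v starts -1 m/s; Δx = -1·3 + ½·7·3² = 28.5 m; v ends 20 m/s.
3–4 s: v starts 20 m/s; Δx = 20·1 + ½·-2·1² = 19 m; v ends 18 m/s.
4–10 s: v starts 18 m/s; Δx = 18·6 + ½·4·6² = 180 m; v ends 42 m/s.
x(10) = 7 + Σ Δx = 234.5 m.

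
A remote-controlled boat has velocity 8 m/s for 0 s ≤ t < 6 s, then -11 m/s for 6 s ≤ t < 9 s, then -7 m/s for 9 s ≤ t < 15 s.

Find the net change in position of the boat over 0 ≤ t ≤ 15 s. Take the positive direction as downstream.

Net displacement equals the area under the velocity-time graph (areas below the axis count negative).
0–6 s: 8 × 6 = 48 m
6–9 s: -11 × 3 = -33 m
9–15 s: -7 × 6 = -42 m
Net displacement = -27 m

-27 m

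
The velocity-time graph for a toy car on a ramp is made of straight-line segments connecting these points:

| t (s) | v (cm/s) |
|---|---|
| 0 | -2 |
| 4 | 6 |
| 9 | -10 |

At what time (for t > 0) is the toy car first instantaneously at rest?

v changes sign on 0–4 s (from -2 to 6); the graph is linear there, so v = 0 at t = 0 + (2)·(4 − 0)/(6 − -2) = 1 s.

t = 1 s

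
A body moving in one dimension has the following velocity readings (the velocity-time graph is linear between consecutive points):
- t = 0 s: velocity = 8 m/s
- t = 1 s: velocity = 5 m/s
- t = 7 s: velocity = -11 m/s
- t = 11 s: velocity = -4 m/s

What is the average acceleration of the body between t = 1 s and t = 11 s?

Average acceleration = Δv/Δt = (-4 − 5)/(11 − 1) = -0.9 m/s².

-0.9 m/s²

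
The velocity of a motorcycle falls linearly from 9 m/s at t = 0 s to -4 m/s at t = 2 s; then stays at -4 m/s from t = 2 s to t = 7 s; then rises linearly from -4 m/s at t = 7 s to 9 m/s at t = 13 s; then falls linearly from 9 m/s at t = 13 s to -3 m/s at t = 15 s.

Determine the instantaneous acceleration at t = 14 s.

Acceleration is the slope of the v-t graph on 13–15 s: (-3 − 9)/(15 − 13) = -6 m/s².

-6 m/s²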